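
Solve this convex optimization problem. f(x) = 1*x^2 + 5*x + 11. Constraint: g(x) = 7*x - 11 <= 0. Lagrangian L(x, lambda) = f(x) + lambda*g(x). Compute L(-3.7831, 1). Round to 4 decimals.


Step 1: Evaluate f(x).
f(-3.7831) = 1*(-3.7831)^2 + 5*(-3.7831) + 11 = 6.3963
Step 2: Evaluate g(x).
g(-3.7831) = 7*-3.7831 - 11 = -37.4817
Step 3: Compute Lagrangian.
L = 6.3963 + 1*-37.4817 = -31.0854


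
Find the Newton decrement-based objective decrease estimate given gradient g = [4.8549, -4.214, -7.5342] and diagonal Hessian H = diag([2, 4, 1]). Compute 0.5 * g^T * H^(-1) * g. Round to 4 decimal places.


Step 1: H is diagonal, so H^(-1) * g = [2.4275, -1.0535, -7.5342].
Step 2: g^T H^(-1) g = sum_i g_i^2 / H_ii
  = (4.8549)^2/2 + (-4.214)^2/4 + (-7.5342)^2/1
  = 11.785 + 4.4394 + 56.7642 = 72.9886
Step 3: Objective decrease = 0.5 * g^T H^(-1) g = 36.4943


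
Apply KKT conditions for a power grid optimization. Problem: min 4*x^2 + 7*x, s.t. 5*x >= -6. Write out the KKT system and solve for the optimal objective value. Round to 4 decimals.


Step 1: Try lambda = 0 (constraint inactive).
Stationarity: 2*4*x + 7 = 0
x* = -7/(2*4) = -0.875
Check constraint: 5*-0.875 = -4.375 >= -6 -- satisfied.
Step 2: Compute optimal value.
f(x*) = 4*(-0.875)^2 + 7*(-0.875) = -3.0625


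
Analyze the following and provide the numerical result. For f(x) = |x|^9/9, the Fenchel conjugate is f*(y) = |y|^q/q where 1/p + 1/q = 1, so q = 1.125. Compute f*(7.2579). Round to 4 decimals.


The conjugate exponent q satisfies 1/p + 1/q = 1.
p = 9, so q = 9/(9 - 1) = 1.125
|y|^q = 7.2579^1.125 = 9.2985
f*(7.2579) = 9.2985 / 1.125 = 8.2653


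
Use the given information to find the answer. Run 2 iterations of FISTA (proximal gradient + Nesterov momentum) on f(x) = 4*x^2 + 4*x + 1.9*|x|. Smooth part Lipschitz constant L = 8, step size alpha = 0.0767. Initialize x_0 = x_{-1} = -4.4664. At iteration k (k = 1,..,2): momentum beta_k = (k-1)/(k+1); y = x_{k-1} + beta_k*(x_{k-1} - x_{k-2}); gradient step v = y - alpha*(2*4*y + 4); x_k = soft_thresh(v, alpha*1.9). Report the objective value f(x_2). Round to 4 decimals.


FISTA on f(x) = 4*x^2 + 4*x + 1.9*|x|
L = 8, alpha = 0.0767
Iteration 1: beta = 0.0, y = -4.4664 + 0.0*(-4.4664 + 4.4664) = -4.4664
  grad(y) = -31.7312, v = y - alpha*grad = -2.0326
  prox(v) = soft_thresh(-2.0326, 0.1457) = -1.8869
Iteration 2: beta = 0.3333, y = -1.8869 + 0.3333*(-1.8869 + 4.4664) = -1.027
  grad(y) = -4.2164, v = y - alpha*grad = -0.7037
  prox(v) = soft_thresh(-0.7037, 0.1457) = -0.5579
f(x_2) = 4*(-0.5579)^2 + 4*(-0.5579) + 1.9*|-0.5579| = 0.0735


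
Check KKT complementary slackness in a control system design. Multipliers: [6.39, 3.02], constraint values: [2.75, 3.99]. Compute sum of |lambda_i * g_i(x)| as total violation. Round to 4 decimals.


KKT complementary slackness check:
lambda_1 * g_1 = 6.39 * 2.75 = 17.5725
lambda_2 * g_2 = 3.02 * 3.99 = 12.0498
Total violation = 17.5725 + 12.0498 = 29.6223


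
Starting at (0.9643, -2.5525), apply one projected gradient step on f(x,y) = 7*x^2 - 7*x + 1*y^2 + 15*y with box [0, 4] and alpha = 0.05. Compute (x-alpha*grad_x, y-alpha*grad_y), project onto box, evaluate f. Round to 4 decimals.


Step 1: Compute gradient at (0.9643, -2.5525).
grad_x = 2*7*0.9643 - 7 = 6.5002
grad_y = 2*1*-2.5525 + 15 = 9.895
Step 2: Gradient step.
x_raw = 0.9643 - 0.05*6.5002 = 0.6393
y_raw = -2.5525 - 0.05*9.895 = -3.0473
Step 3: Project onto [0, 4].
x_proj = clip(0.6393) = 0.6393
y_proj = clip(-3.0473) = 0.0
Step 4: Evaluate f.
f(0.6393, 0.0) = -1.6142


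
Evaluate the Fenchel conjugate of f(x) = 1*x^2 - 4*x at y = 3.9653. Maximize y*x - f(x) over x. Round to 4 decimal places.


f*(y) = sup_x {y*x - a*x^2 - b*x} = sup_x {(y-b)*x - a*x^2}
FOC: (y - b) - 2a*x = 0 => x* = (y - b)/(2a)
x* = (3.9653 + 4)/(2*1) = 3.9827
f*(3.9653) = (y-b)^2/(4a) = (3.9653 + 4)^2/(4*1)
= 63.446/4 = 15.8615


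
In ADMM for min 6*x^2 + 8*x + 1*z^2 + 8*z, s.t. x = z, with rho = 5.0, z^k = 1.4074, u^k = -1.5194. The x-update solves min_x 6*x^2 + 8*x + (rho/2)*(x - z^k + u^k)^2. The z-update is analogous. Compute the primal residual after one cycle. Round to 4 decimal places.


ADMM iteration with rho = 5.0, z^k = 1.4074, u^k = -1.5194
Step 1: x-update.
Minimize 6*x^2 + 8*x + (5.0/2)*(x - 1.4074 - 1.5194)^2
FOC: (2*6 + 5.0)*x = -8 + 5.0*(1.4074 + 1.5194)
x^{k+1} = 0.3902
Step 2: z-update.
Minimize 1*z^2 + 8*z + (5.0/2)*(0.3902 - z - 1.5194)^2
FOC: (2*1 + 5.0)*z = -8 + 5.0*(0.3902 - 1.5194)
z^{k+1} = -1.9494
Step 3: u-update.
u^{k+1} = -1.5194 + 0.3902 + 1.9494 = 0.8202
Step 4: Primal residual = |0.3902 + 1.9494| = 2.3396


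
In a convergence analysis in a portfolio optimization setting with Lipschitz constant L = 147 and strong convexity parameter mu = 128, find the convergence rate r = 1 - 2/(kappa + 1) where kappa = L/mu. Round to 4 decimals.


Step 1: Compute the condition number.
kappa = L/mu = 147/128 = 1.1484
Step 2: Compute the convergence rate.
r = 1 - 2/(kappa + 1) = 1 - 2*mu/(L + mu) = (L - mu)/(L + mu) = 19/275 = 0.0691


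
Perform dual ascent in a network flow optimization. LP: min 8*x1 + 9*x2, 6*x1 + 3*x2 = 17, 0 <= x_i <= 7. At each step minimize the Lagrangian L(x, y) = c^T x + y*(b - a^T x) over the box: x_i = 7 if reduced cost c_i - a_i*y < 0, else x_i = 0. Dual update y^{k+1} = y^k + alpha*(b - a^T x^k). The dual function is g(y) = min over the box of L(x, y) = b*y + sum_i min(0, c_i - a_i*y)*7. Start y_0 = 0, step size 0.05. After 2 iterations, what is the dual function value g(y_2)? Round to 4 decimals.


Dual ascent for LP: min 8*x1 + 9*x2, 6*x1 + 3*x2 = 17, 0 <= x_i <= 7
Step 1: y^k = 0.0, reduced costs: (8.0, 9.0)
  x^k = (0.0, 0.0), subgradient = b - a^T x = 17.0
  y^{k+1} = 0.0 + 0.05*17.0 = 0.85
Step 2: y^k = 0.85, reduced costs: (2.9, 6.45)
  x^k = (0.0, 0.0), subgradient = b - a^T x = 17.0
  y^{k+1} = 0.85 + 0.05*17.0 = 1.7
Dual objective at y_2 = 1.7: reduced costs (-2.2, 3.9), box minimizer x = (7.0, 0.0)
g(y_2) = b*y + (c1 - a1*y)*x1 + (c2 - a2*y)*x2 = 17*1.7 + (-2.2)*7.0 + 3.9*0.0 = 28.9 - 15.4 + 0.0 = 13.5


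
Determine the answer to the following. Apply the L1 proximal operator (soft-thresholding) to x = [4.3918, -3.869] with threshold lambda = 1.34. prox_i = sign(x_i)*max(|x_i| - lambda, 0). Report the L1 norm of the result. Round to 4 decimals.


Soft-thresholding with lambda = 1.34:
prox(4.3918) = sign(4.3918)*max(|4.3918| - 1.34, 0) = 3.0518
prox(-3.869) = sign(-3.869)*max(|-3.869| - 1.34, 0) = -2.529
prox(x) = [3.0518, -2.529]
||prox(x)||_1 = 3.0518 + 2.529 = 5.5808


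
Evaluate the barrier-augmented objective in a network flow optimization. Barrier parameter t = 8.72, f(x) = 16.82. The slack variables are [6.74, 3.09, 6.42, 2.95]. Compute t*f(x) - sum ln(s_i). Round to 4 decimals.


Step 1: Compute log-barrier.
ln values: [1.9081, 1.1282, 1.8594, 1.0818]
phi = -(1.9081 + 1.1282 + 1.8594 + 1.0818) = -5.9775
Step 2: Compute augmented objective.
t*f(x) = 8.72*16.82 = 146.6704
Total = 146.6704 - 5.9775 = 140.6929


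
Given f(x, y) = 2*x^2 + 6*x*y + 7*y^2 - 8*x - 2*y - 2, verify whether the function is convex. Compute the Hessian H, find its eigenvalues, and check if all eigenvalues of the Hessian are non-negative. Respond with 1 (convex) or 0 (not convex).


The Hessian of f(x,y) = 2*x^2 + 6*x*y + 7*y^2 - 8*x - 2*y - 2 is:
H = [[4, 6], [6, 14]]
Trace = 4 + 14 = 18
Determinant = 4*14 - (6)^2 = 20
Discriminant = (18)^2 - 4*20 = 244.0
Eigenvalues: lambda_1 = 1.1898, lambda_2 = 16.8102
The function is convex.

1


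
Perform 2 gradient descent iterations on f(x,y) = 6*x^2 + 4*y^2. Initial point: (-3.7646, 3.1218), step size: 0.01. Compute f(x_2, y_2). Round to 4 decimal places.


Gradient descent on f(x,y) = 6*x^2 + 4*y^2.
Starting point: (-3.7646, 3.1218), alpha = 0.01
Step 1: grad_x = 2*6*-3.7646 = -45.1752, grad_y = 2*4*3.1218 = 24.9744
  x_1 = -3.7646 - 0.01*-45.1752 = -3.3128
  y_1 = 3.1218 - 0.01*24.9744 = 2.8721
Step 2: grad_x = 2*6*-3.3128 = -39.7542, grad_y = 2*4*2.8721 = 22.9764
  x_2 = -3.3128 - 0.01*-39.7542 = -2.9153
  y_2 = 2.8721 - 0.01*22.9764 = 2.6423
f(-2.9153, 2.6423) = 6*(-2.9153)^2 + 4*2.6423^2 = 78.9209


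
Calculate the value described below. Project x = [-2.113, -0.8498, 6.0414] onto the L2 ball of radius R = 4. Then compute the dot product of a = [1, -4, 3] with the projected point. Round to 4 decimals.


Step 1: Compute ||x|| (intermediates to 6 decimals).
||x|| = sqrt((-2.113)^2 + (-0.8498)^2 + 6.0414^2) = 6.456426
Step 2: Project.
Since ||x|| > R, scale = R/||x|| = 4/6.456426 = 0.619538, proj(x) = scale * x
proj(x) = [-1.309084, -0.526483, 3.742877]
Step 3: Dot product.
a^T * proj(x) = 1*(-1.309084) - 4*(-0.526483) + 3*3.742877 = 12.0255


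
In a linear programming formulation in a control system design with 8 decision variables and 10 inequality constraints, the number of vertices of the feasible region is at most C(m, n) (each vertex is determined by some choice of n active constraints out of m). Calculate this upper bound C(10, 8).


Each vertex corresponds to some choice of n active constraints out of m, so the number of vertices is at most C(m, n) = m! / (n!(m-n)!).
m = 10, n = 8
Numerator: 10 * 9 * 8 * 7 * 6 * 5 * 4 * 3
Denominator: 8! = 40320
C(10, 8) = 45


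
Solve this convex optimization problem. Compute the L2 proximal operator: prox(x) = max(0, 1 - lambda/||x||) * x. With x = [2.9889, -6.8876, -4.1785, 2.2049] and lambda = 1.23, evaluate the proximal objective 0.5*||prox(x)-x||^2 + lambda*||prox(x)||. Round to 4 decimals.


Step 1: Compute ||x||.
||x|| = 8.871
Step 2: Compute scaling factor.
scale = max(0, 1 - 1.23/8.871) = 0.8613
Step 3: prox(x) = [2.5745, -5.9326, -3.5991, 1.8992]
||prox(x)|| = 7.641
Step 4: Proximal objective.
0.5*||prox-x||^2 = 0.7565
lambda*||prox|| = 9.3984
Total = 10.1548


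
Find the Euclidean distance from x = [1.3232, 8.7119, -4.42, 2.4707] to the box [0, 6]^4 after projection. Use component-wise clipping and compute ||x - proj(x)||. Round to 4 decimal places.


Project each component onto [0, 6].
clip(1.3232) = 1.3232, clip(8.7119) = 6.0, clip(-4.42) = 0.0, clip(2.4707) = 2.4707
Projection = [1.3232, 6.0, 0.0, 2.4707]
Squared diffs: [0.0, 7.3544, 19.5364, 0.0]
Distance = sqrt(26.8908) = 5.1856


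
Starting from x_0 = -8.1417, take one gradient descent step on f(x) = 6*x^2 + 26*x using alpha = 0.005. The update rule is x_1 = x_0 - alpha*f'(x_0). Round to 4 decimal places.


We compute the gradient at x_0 and apply the update.
f'(x) = 12*x + 26
f'(-8.1417) = 12*-8.1417 + 26 = -71.7004
x_1 = -8.1417 - 0.005*-71.7004 = -7.7832


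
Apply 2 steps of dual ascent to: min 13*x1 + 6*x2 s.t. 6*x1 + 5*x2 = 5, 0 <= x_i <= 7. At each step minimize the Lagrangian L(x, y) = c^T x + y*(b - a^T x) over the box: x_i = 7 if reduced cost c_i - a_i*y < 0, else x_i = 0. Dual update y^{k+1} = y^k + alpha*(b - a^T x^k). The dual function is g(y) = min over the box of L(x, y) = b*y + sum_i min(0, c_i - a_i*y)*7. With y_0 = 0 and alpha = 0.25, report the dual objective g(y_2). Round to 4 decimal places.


Dual ascent for LP: min 13*x1 + 6*x2, 6*x1 + 5*x2 = 5, 0 <= x_i <= 7
Step 1: y^k = 0.0, reduced costs: (13.0, 6.0)
  x^k = (0.0, 0.0), subgradient = b - a^T x = 5.0
  y^{k+1} = 0.0 + 0.25*5.0 = 1.25
Step 2: y^k = 1.25, reduced costs: (5.5, -0.25)
  x^k = (0.0, 7.0), subgradient = b - a^T x = -30.0
  y^{k+1} = 1.25 + 0.25*-30.0 = -6.25
Dual objective at y_2 = -6.25: reduced costs (50.5, 37.25), box minimizer x = (0.0, 0.0)
g(y_2) = b*y + (c1 - a1*y)*x1 + (c2 - a2*y)*x2 = 5*(-6.25) + 50.5*0.0 + 37.25*0.0 = -31.25 + 0.0 + 0.0 = -31.25


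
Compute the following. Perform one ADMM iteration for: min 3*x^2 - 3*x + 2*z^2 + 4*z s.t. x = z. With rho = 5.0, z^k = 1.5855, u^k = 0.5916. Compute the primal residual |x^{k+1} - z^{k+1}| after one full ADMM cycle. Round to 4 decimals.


ADMM iteration with rho = 5.0, z^k = 1.5855, u^k = 0.5916
Step 1: x-update.
Minimize 3*x^2 - 3*x + (5.0/2)*(x - 1.5855 + 0.5916)^2
FOC: (2*3 + 5.0)*x = 3 + 5.0*(1.5855 - 0.5916)
x^{k+1} = 0.7245
Step 2: z-update.
Minimize 2*z^2 + 4*z + (5.0/2)*(0.7245 - z + 0.5916)^2
FOC: (2*2 + 5.0)*z = -4 + 5.0*(0.7245 + 0.5916)
z^{k+1} = 0.2867
Step 3: u-update.
u^{k+1} = 0.5916 + 0.7245 - 0.2867 = 1.0294
Step 4: Primal residual = |0.7245 - 0.2867| = 0.4378


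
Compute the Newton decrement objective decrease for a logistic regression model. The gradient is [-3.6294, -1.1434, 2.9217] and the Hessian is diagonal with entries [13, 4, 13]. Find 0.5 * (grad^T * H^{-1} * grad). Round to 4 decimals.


Step 1: H is diagonal, so H^(-1) * g = [-0.2792, -0.2859, 0.2247].
Step 2: g^T H^(-1) g = sum_i g_i^2 / H_ii
  = (-3.6294)^2/13 + (-1.1434)^2/4 + (2.9217)^2/13
  = 1.0133 + 0.3268 + 0.6566 = 1.9968
Step 3: Objective decrease = 0.5 * g^T H^(-1) g = 0.9984


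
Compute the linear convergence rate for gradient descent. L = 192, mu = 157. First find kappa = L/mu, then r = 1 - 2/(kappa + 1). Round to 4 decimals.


Step 1: Compute the condition number.
kappa = L/mu = 192/157 = 1.2229
Step 2: Compute the convergence rate.
r = 1 - 2/(kappa + 1) = 1 - 2*mu/(L + mu) = (L - mu)/(L + mu) = 35/349 = 0.1003


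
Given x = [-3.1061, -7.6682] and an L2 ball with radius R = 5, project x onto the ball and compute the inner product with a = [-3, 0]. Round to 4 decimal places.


Step 1: Compute ||x|| (intermediates to 6 decimals).
||x|| = sqrt((-3.1061)^2 + (-7.6682)^2) = 8.2734
Step 2: Project.
Since ||x|| > R, scale = R/||x|| = 5/8.2734 = 0.604346, proj(x) = scale * x
proj(x) = [-1.877159, -4.634246]
Step 3: Dot product.
a^T * proj(x) = -3*(-1.877159) + 0*(-4.634246) = 5.6315


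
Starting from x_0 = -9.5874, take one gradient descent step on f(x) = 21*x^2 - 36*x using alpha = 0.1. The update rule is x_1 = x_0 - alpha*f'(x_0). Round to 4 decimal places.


We compute the gradient at x_0 and apply the update.
f'(x) = 42*x - 36
f'(-9.5874) = 42*-9.5874 - 36 = -438.6708
x_1 = -9.5874 - 0.1*-438.6708 = 34.2797


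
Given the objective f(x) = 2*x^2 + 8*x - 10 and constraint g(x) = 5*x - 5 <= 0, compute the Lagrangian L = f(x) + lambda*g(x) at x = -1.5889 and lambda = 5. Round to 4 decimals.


Step 1: Evaluate f(x).
f(-1.5889) = 2*(-1.5889)^2 + 8*(-1.5889) - 10 = -17.662
Step 2: Evaluate g(x).
g(-1.5889) = 5*-1.5889 - 5 = -12.9445
Step 3: Compute Lagrangian.
L = -17.662 + 5*-12.9445 = -82.3845


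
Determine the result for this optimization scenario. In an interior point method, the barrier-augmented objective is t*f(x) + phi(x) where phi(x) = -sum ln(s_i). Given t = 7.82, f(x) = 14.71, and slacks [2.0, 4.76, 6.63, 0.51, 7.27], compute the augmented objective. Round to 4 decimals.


Step 1: Compute log-barrier.
ln values: [0.6931, 1.5602, 1.8916, -0.6733, 1.9838]
phi = -(0.6931 + 1.5602 + 1.8916 - 0.6733 + 1.9838) = -5.4554
Step 2: Compute augmented objective.
t*f(x) = 7.82*14.71 = 115.0322
Total = 115.0322 - 5.4554 = 109.5768


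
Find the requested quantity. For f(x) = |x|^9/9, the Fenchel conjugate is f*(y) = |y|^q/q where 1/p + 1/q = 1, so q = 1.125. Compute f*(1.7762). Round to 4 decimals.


The conjugate exponent q satisfies 1/p + 1/q = 1.
p = 9, so q = 9/(9 - 1) = 1.125
|y|^q = 1.7762^1.125 = 1.9084
f*(1.7762) = 1.9084 / 1.125 = 1.6964


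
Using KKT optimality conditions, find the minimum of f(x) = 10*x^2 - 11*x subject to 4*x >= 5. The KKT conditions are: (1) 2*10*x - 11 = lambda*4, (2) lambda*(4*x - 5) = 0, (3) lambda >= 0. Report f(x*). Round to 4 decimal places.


Step 1: Try lambda = 0 (constraint inactive).
x_unc = 11/(2*10) = 0.55
Check: 4*0.55 = 2.2 < 5 -- violated!
Step 2: Constraint must be active: 4*x = 5
x* = 5/4 = 1.25
lambda = (2*10*1.25 - 11)/4 = 3.5
Step 3: Compute optimal value.
f(x*) = 10*1.25^2 - 11*1.25 = 1.875


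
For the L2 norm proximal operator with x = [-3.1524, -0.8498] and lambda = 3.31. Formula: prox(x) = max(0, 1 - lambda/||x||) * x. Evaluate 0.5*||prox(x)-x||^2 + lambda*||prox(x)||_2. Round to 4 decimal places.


Step 1: Compute ||x||.
||x|| = 3.2649
Step 2: Compute scaling factor.
scale = max(0, 1 - 3.31/3.2649) = 0.0
Step 3: prox(x) = [-0.0, -0.0]
||prox(x)|| = 0.0
Step 4: Proximal objective.
0.5*||prox-x||^2 = 5.3299
lambda*||prox|| = 0.0
Total = 5.3299


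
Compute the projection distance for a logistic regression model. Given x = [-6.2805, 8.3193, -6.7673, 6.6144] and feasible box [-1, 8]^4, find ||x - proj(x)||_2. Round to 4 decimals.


Project each component onto [-1, 8].
clip(-6.2805) = -1.0, clip(8.3193) = 8.0, clip(-6.7673) = -1.0, clip(6.6144) = 6.6144
Projection = [-1.0, 8.0, -1.0, 6.6144]
Squared diffs: [27.8837, 0.102, 33.2617, 0.0]
Distance = sqrt(61.2474) = 7.8261


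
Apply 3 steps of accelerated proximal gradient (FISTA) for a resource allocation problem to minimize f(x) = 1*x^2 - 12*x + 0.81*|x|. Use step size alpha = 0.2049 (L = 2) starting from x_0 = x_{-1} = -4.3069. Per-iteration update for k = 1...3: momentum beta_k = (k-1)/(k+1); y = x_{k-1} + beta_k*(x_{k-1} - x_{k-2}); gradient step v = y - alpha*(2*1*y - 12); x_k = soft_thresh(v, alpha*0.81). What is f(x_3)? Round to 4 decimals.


FISTA on f(x) = 1*x^2 - 12*x + 0.81*|x|
L = 2, alpha = 0.2049
Iteration 1: beta = 0.0, y = -4.3069 + 0.0*(-4.3069 + 4.3069) = -4.3069
  grad(y) = -20.6138, v = y - alpha*grad = -0.0831
  prox(v) = soft_thresh(-0.0831, 0.166) = 0.0
Iteration 2: beta = 0.3333, y = 0.0 + 0.3333*(0.0 + 4.3069) = 1.4356
  grad(y) = -9.1287, v = y - alpha*grad = 3.3061
  prox(v) = soft_thresh(3.3061, 0.166) = 3.1401
Iteration 3: beta = 0.5, y = 3.1401 + 0.5*(3.1401 - 0.0) = 4.7102
  grad(y) = -2.5796, v = y - alpha*grad = 5.2388
  prox(v) = soft_thresh(5.2388, 0.166) = 5.0728
f(x_3) = 1*5.0728^2 - 12*5.0728 + 0.81*|5.0728| = -31.0313


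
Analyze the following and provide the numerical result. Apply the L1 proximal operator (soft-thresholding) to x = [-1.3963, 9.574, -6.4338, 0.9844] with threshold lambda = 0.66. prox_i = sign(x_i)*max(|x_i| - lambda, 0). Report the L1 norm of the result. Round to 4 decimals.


Soft-thresholding with lambda = 0.66:
prox(-1.3963) = sign(-1.3963)*max(|-1.3963| - 0.66, 0) = -0.7363
prox(9.574) = sign(9.574)*max(|9.574| - 0.66, 0) = 8.914
prox(-6.4338) = sign(-6.4338)*max(|-6.4338| - 0.66, 0) = -5.7738
prox(0.9844) = sign(0.9844)*max(|0.9844| - 0.66, 0) = 0.3244
prox(x) = [-0.7363, 8.914, -5.7738, 0.3244]
||prox(x)||_1 = 0.7363 + 8.914 + 5.7738 + 0.3244 = 15.7485


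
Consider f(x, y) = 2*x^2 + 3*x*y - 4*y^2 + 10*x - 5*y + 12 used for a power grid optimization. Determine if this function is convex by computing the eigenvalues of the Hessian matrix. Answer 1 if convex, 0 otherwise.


The Hessian of f(x,y) = 2*x^2 + 3*x*y - 4*y^2 + 10*x - 5*y + 12 is:
H = [[4, 3], [3, -8]]
Trace = 4 - 8 = -4
Determinant = 4*-8 - (3)^2 = -41
Discriminant = (-4)^2 - 4*-41 = 180.0
Eigenvalues: lambda_1 = -8.7082, lambda_2 = 4.7082
The function is not convex.

0


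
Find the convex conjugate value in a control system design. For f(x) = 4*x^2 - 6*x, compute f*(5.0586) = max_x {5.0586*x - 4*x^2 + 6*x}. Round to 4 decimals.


f*(y) = sup_x {y*x - a*x^2 - b*x} = sup_x {(y-b)*x - a*x^2}
FOC: (y - b) - 2a*x = 0 => x* = (y - b)/(2a)
x* = (5.0586 + 6)/(2*4) = 1.3823
f*(5.0586) = (y-b)^2/(4a) = (5.0586 + 6)^2/(4*4)
= 122.2926/16 = 7.6433


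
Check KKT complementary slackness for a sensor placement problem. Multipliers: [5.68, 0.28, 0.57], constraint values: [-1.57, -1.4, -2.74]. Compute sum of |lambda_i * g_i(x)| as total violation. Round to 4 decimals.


KKT complementary slackness check:
lambda_1 * g_1 = 5.68 * -1.57 = -8.9176
lambda_2 * g_2 = 0.28 * -1.4 = -0.392
lambda_3 * g_3 = 0.57 * -2.74 = -1.5618
Total violation = 8.9176 + 0.392 + 1.5618 = 10.8714


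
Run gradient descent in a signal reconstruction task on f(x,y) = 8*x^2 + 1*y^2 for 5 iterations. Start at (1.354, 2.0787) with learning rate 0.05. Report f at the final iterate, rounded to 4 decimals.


Gradient descent on f(x,y) = 8*x^2 + 1*y^2.
Starting point: (1.354, 2.0787), alpha = 0.05
Step 1: grad_x = 2*8*1.354 = 21.664, grad_y = 2*1*2.0787 = 4.1574
  x_1 = 1.354 - 0.05*21.664 = 0.2708
  y_1 = 2.0787 - 0.05*4.1574 = 1.8708
Step 2: grad_x = 2*8*0.2708 = 4.3328, grad_y = 2*1*1.8708 = 3.7417
  x_2 = 0.2708 - 0.05*4.3328 = 0.0542
  y_2 = 1.8708 - 0.05*3.7417 = 1.6837
Step 3: grad_x = 2*8*0.0542 = 0.8666, grad_y = 2*1*1.6837 = 3.3675
  x_3 = 0.0542 - 0.05*0.8666 = 0.0108
  y_3 = 1.6837 - 0.05*3.3675 = 1.5154
Step 4: grad_x = 2*8*0.0108 = 0.1733, grad_y = 2*1*1.5154 = 3.0307
  x_4 = 0.0108 - 0.05*0.1733 = 0.0022
  y_4 = 1.5154 - 0.05*3.0307 = 1.3638
Step 5: grad_x = 2*8*0.0022 = 0.0347, grad_y = 2*1*1.3638 = 2.7277
  x_5 = 0.0022 - 0.05*0.0347 = 0.0004
  y_5 = 1.3638 - 0.05*2.7277 = 1.2275
f(0.0004, 1.2275) = 8*0.0004^2 + 1*1.2275^2 = 1.5066


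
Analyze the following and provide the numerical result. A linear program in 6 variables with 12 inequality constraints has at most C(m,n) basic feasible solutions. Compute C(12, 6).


Each vertex corresponds to some choice of n active constraints out of m, so the number of vertices is at most C(m, n) = m! / (n!(m-n)!).
m = 12, n = 6
Numerator: 12 * 11 * 10 * 9 * 8 * 7
Denominator: 6! = 720
C(12, 6) = 924


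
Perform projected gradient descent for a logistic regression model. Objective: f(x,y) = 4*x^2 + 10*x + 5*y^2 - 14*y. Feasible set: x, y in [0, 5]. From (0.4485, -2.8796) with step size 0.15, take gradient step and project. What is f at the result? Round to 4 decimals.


Step 1: Compute gradient at (0.4485, -2.8796).
grad_x = 2*4*0.4485 + 10 = 13.588
grad_y = 2*5*-2.8796 - 14 = -42.796
Step 2: Gradient step.
x_raw = 0.4485 - 0.15*13.588 = -1.5897
y_raw = -2.8796 - 0.15*-42.796 = 3.5398
Step 3: Project onto [0, 5].
x_proj = clip(-1.5897) = 0.0
y_proj = clip(3.5398) = 3.5398
Step 4: Evaluate f.
f(0.0, 3.5398) = 13.0937


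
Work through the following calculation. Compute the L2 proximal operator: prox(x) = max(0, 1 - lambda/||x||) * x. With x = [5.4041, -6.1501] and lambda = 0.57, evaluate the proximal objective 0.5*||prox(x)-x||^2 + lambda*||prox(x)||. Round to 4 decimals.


Step 1: Compute ||x||.
||x|| = 8.1871
Step 2: Compute scaling factor.
scale = max(0, 1 - 0.57/8.1871) = 0.9304
Step 3: prox(x) = [5.0279, -5.7219]
||prox(x)|| = 7.6171
Step 4: Proximal objective.
0.5*||prox-x||^2 = 0.1625
lambda*||prox|| = 4.3417
Total = 4.5042


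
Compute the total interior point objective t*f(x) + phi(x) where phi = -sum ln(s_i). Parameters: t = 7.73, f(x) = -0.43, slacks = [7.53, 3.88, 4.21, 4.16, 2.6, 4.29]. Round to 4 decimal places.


Step 1: Compute log-barrier.
ln values: [2.0189, 1.3558, 1.4375, 1.4255, 0.9555, 1.4563]
phi = -(2.0189 + 1.3558 + 1.4375 + 1.4255 + 0.9555 + 1.4563) = -8.6495
Step 2: Compute augmented objective.
t*f(x) = 7.73*-0.43 = -3.3239
Total = -3.3239 - 8.6495 = -11.9734


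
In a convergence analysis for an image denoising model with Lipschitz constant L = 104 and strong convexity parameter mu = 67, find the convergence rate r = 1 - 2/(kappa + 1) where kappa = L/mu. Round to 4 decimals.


Step 1: Compute the condition number.
kappa = L/mu = 104/67 = 1.5522
Step 2: Compute the convergence rate.
r = 1 - 2/(kappa + 1) = 1 - 2*mu/(L + mu) = (L - mu)/(L + mu) = 37/171 = 0.2164


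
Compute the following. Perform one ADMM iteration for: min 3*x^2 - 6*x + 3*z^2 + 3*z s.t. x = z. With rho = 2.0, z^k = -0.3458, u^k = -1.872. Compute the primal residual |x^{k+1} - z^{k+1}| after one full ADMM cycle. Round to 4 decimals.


ADMM iteration with rho = 2.0, z^k = -0.3458, u^k = -1.872
Step 1: x-update.
Minimize 3*x^2 - 6*x + (2.0/2)*(x + 0.3458 - 1.872)^2
FOC: (2*3 + 2.0)*x = 6 + 2.0*(-0.3458 + 1.872)
x^{k+1} = 1.1316
Step 2: z-update.
Minimize 3*z^2 + 3*z + (2.0/2)*(1.1316 - z - 1.872)^2
FOC: (2*3 + 2.0)*z = -3 + 2.0*(1.1316 - 1.872)
z^{k+1} = -0.5601
Step 3: u-update.
u^{k+1} = -1.872 + 1.1316 + 0.5601 = -0.1803
Step 4: Primal residual = |1.1316 + 0.5601| = 1.6917


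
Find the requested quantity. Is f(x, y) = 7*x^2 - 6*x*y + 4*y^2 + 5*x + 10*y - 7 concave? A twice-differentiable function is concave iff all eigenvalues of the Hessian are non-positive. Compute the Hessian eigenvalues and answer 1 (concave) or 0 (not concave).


The Hessian of f(x,y) = 7*x^2 - 6*x*y + 4*y^2 + 5*x + 10*y - 7 is:
H = [[14, -6], [-6, 8]]
Trace = 14 + 8 = 22
Determinant = 14*8 - (-6)^2 = 76
Discriminant = (22)^2 - 4*76 = 180.0
Eigenvalues: lambda_1 = 4.2918, lambda_2 = 17.7082
The function is not concave.

0


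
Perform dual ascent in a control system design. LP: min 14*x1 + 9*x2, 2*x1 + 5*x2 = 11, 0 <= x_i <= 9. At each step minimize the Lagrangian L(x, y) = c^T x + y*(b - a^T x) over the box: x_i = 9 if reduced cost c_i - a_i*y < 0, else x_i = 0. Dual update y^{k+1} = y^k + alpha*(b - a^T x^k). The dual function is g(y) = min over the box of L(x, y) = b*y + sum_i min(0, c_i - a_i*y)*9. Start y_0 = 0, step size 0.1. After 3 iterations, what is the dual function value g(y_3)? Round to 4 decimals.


Dual ascent for LP: min 14*x1 + 9*x2, 2*x1 + 5*x2 = 11, 0 <= x_i <= 9
Step 1: y^k = 0.0, reduced costs: (14.0, 9.0)
  x^k = (0.0, 0.0), subgradient = b - a^T x = 11.0
  y^{k+1} = 0.0 + 0.1*11.0 = 1.1
Step 2: y^k = 1.1, reduced costs: (11.8, 3.5)
  x^k = (0.0, 0.0), subgradient = b - a^T x = 11.0
  y^{k+1} = 1.1 + 0.1*11.0 = 2.2
Step 3: y^k = 2.2, reduced costs: (9.6, -2.0)
  x^k = (0.0, 9.0), subgradient = b - a^T x = -34.0
  y^{k+1} = 2.2 + 0.1*-34.0 = -1.2
Dual objective at y_3 = -1.2: reduced costs (16.4, 15.0), box minimizer x = (0.0, 0.0)
g(y_3) = b*y + (c1 - a1*y)*x1 + (c2 - a2*y)*x2 = 11*(-1.2) + 16.4*0.0 + 15.0*0.0 = -13.2 + 0.0 + 0.0 = -13.2


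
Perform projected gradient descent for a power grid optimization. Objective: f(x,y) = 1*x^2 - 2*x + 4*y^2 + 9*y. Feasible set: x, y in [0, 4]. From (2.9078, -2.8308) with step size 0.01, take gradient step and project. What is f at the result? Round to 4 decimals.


Step 1: Compute gradient at (2.9078, -2.8308).
grad_x = 2*1*2.9078 - 2 = 3.8156
grad_y = 2*4*-2.8308 + 9 = -13.6464
Step 2: Gradient step.
x_raw = 2.9078 - 0.01*3.8156 = 2.8696
y_raw = -2.8308 - 0.01*-13.6464 = -2.6943
Step 3: Project onto [0, 4].
x_proj = clip(2.8696) = 2.8696
y_proj = clip(-2.6943) = 0.0
Step 4: Evaluate f.
f(2.8696, 0.0) = 2.4956


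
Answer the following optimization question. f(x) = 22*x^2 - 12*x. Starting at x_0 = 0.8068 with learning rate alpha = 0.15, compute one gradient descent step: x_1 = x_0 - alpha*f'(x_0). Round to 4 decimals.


We compute the gradient at x_0 and apply the update.
f'(x) = 44*x - 12
f'(0.8068) = 44*0.8068 - 12 = 23.4992
x_1 = 0.8068 - 0.15*23.4992 = -2.7181


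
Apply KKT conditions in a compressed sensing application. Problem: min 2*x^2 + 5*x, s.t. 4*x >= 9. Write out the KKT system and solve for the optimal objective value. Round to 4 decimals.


Step 1: Try lambda = 0 (constraint inactive).
x_unc = -5/(2*2) = -1.25
Check: 4*-1.25 = -5.0 < 9 -- violated!
Step 2: Constraint must be active: 4*x = 9
x* = 9/4 = 2.25
lambda = (2*2*2.25 + 5)/4 = 3.5
Step 3: Compute optimal value.
f(x*) = 2*2.25^2 + 5*2.25 = 21.375


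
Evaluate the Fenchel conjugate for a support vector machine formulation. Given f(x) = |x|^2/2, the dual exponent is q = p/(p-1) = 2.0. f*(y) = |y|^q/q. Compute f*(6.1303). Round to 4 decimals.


The conjugate exponent q satisfies 1/p + 1/q = 1.
p = 2, so q = 2/(2 - 1) = 2.0
|y|^q = 6.1303^2.0 = 37.5806
f*(6.1303) = 37.5806 / 2.0 = 18.7903


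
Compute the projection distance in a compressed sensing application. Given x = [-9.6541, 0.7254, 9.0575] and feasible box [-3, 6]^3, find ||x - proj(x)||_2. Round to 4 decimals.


Project each component onto [-3, 6].
clip(-9.6541) = -3.0, clip(0.7254) = 0.7254, clip(9.0575) = 6.0
Projection = [-3.0, 0.7254, 6.0]
Squared diffs: [44.277, 0.0, 9.3483]
Distance = sqrt(53.6253) = 7.3229


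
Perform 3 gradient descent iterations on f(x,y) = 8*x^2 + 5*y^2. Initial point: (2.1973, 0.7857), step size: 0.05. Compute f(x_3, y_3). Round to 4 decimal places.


Gradient descent on f(x,y) = 8*x^2 + 5*y^2.
Starting point: (2.1973, 0.7857), alpha = 0.05
Step 1: grad_x = 2*8*2.1973 = 35.1568, grad_y = 2*5*0.7857 = 7.857
  x_1 = 2.1973 - 0.05*35.1568 = 0.4395
  y_1 = 0.7857 - 0.05*7.857 = 0.3929
Step 2: grad_x = 2*8*0.4395 = 7.0314, grad_y = 2*5*0.3929 = 3.9285
  x_2 = 0.4395 - 0.05*7.0314 = 0.0879
  y_2 = 0.3929 - 0.05*3.9285 = 0.1964
Step 3: grad_x = 2*8*0.0879 = 1.4063, grad_y = 2*5*0.1964 = 1.9643
  x_3 = 0.0879 - 0.05*1.4063 = 0.0176
  y_3 = 0.1964 - 0.05*1.9643 = 0.0982
f(0.0176, 0.0982) = 8*0.0176^2 + 5*0.0982^2 = 0.0507


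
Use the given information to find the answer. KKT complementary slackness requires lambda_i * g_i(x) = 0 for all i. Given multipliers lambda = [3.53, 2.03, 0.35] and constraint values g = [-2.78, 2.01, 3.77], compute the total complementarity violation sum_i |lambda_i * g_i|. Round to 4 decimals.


KKT complementary slackness check:
lambda_1 * g_1 = 3.53 * -2.78 = -9.8134
lambda_2 * g_2 = 2.03 * 2.01 = 4.0803
lambda_3 * g_3 = 0.35 * 3.77 = 1.3195
Total violation = 9.8134 + 4.0803 + 1.3195 = 15.2132


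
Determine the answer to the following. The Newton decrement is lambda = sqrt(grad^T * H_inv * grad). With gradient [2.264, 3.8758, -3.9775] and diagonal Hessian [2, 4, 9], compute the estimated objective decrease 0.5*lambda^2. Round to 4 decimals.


Step 1: H is diagonal, so H^(-1) * g = [1.132, 0.969, -0.4419].
Step 2: g^T H^(-1) g = sum_i g_i^2 / H_ii
  = (2.264)^2/2 + (3.8758)^2/4 + (-3.9775)^2/9
  = 2.5628 + 3.7555 + 1.7578 = 8.0761
Step 3: Objective decrease = 0.5 * g^T H^(-1) g = 4.0381


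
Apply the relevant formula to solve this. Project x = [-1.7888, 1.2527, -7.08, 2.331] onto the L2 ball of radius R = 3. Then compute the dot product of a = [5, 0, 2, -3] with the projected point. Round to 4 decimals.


Step 1: Compute ||x|| (intermediates to 6 decimals).
||x|| = sqrt((-1.7888)^2 + 1.2527^2 + (-7.08)^2 + 2.331^2) = 7.767176
Step 2: Project.
Since ||x|| > R, scale = R/||x|| = 3/7.767176 = 0.386241, proj(x) = scale * x
proj(x) = [-0.690908, 0.483844, -2.734586, 0.900328]
Step 3: Dot product.
a^T * proj(x) = 5*(-0.690908) + 0*0.483844 + 2*(-2.734586) - 3*0.900328 = -11.6247


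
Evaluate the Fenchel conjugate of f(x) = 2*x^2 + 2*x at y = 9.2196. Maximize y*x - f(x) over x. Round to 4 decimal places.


f*(y) = sup_x {y*x - a*x^2 - b*x} = sup_x {(y-b)*x - a*x^2}
FOC: (y - b) - 2a*x = 0 => x* = (y - b)/(2a)
x* = (9.2196 - 2)/(2*2) = 1.8049
f*(9.2196) = (y-b)^2/(4a) = (9.2196 - 2)^2/(4*2)
= 52.1226/8 = 6.5153


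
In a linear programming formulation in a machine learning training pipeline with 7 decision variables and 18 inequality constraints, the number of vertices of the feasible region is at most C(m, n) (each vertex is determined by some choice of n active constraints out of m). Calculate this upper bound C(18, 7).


Each vertex corresponds to some choice of n active constraints out of m, so the number of vertices is at most C(m, n) = m! / (n!(m-n)!).
m = 18, n = 7
Numerator: 18 * 17 * 16 * 15 * 14 * 13 * 12
Denominator: 7! = 5040
C(18, 7) = 31824


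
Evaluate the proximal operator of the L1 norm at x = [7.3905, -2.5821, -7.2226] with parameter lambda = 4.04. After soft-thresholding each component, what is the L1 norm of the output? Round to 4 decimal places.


Soft-thresholding with lambda = 4.04:
prox(7.3905) = sign(7.3905)*max(|7.3905| - 4.04, 0) = 3.3505
prox(-2.5821) = sign(-2.5821)*max(|-2.5821| - 4.04, 0) = 0.0
prox(-7.2226) = sign(-7.2226)*max(|-7.2226| - 4.04, 0) = -3.1826
prox(x) = [3.3505, 0.0, -3.1826]
||prox(x)||_1 = 3.3505 + 0.0 + 3.1826 = 6.5331


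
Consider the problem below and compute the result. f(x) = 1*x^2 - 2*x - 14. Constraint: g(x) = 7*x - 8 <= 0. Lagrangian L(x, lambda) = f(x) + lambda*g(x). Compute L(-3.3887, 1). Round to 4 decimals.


Step 1: Evaluate f(x).
f(-3.3887) = 1*(-3.3887)^2 - 2*(-3.3887) - 14 = 4.2607
Step 2: Evaluate g(x).
g(-3.3887) = 7*-3.3887 - 8 = -31.7209
Step 3: Compute Lagrangian.
L = 4.2607 + 1*-31.7209 = -27.4602


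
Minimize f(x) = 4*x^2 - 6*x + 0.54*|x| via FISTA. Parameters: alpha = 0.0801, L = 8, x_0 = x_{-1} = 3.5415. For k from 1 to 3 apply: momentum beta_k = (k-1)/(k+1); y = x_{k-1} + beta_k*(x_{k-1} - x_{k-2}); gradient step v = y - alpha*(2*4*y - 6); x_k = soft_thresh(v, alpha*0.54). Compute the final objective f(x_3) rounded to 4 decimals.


FISTA on f(x) = 4*x^2 - 6*x + 0.54*|x|
L = 8, alpha = 0.0801
Iteration 1: beta = 0.0, y = 3.5415 + 0.0*(3.5415 - 3.5415) = 3.5415
  grad(y) = 22.332, v = y - alpha*grad = 1.7527
  prox(v) = soft_thresh(1.7527, 0.0433) = 1.7095
Iteration 2: beta = 0.3333, y = 1.7095 + 0.3333*(1.7095 - 3.5415) = 1.0988
  grad(y) = 2.7902, v = y - alpha*grad = 0.8753
  prox(v) = soft_thresh(0.8753, 0.0433) = 0.832
Iteration 3: beta = 0.5, y = 0.832 + 0.5*(0.832 - 1.7095) = 0.3933
  grad(y) = -2.8535, v = y - alpha*grad = 0.6219
  prox(v) = soft_thresh(0.6219, 0.0433) = 0.5786
f(x_3) = 4*0.5786^2 - 6*0.5786 + 0.54*|0.5786| = -1.8201


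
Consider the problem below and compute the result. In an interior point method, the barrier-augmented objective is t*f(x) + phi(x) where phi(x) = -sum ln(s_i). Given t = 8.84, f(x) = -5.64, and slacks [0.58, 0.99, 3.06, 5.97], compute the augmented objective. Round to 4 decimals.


Step 1: Compute log-barrier.
ln values: [-0.5447, -0.0101, 1.1184, 1.7867]
phi = -(-0.5447 - 0.0101 + 1.1184 + 1.7867) = -2.3504
Step 2: Compute augmented objective.
t*f(x) = 8.84*-5.64 = -49.8576
Total = -49.8576 - 2.3504 = -52.208


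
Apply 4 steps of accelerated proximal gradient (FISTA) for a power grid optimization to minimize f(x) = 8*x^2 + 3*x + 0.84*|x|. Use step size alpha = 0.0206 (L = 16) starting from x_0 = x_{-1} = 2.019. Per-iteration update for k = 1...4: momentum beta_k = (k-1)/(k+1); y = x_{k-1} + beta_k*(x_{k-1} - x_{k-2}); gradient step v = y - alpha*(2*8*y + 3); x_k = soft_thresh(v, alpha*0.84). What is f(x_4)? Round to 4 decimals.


FISTA on f(x) = 8*x^2 + 3*x + 0.84*|x|
L = 16, alpha = 0.0206
Iteration 1: beta = 0.0, y = 2.019 + 0.0*(2.019 - 2.019) = 2.019
  grad(y) = 35.304, v = y - alpha*grad = 1.2917
  prox(v) = soft_thresh(1.2917, 0.0173) = 1.2744
Iteration 2: beta = 0.3333, y = 1.2744 + 0.3333*(1.2744 - 2.019) = 1.0262
  grad(y) = 19.4199, v = y - alpha*grad = 0.6262
  prox(v) = soft_thresh(0.6262, 0.0173) = 0.6089
Iteration 3: beta = 0.5, y = 0.6089 + 0.5*(0.6089 - 1.2744) = 0.2761
  grad(y) = 7.4179, v = y - alpha*grad = 0.1233
  prox(v) = soft_thresh(0.1233, 0.0173) = 0.106
Iteration 4: beta = 0.6, y = 0.106 + 0.6*(0.106 - 0.6089) = -0.1957
  grad(y) = -0.1316, v = y - alpha*grad = -0.193
  prox(v) = soft_thresh(-0.193, 0.0173) = -0.1757
f(x_4) = 8*(-0.1757)^2 + 3*(-0.1757) + 0.84*|-0.1757| = -0.1325


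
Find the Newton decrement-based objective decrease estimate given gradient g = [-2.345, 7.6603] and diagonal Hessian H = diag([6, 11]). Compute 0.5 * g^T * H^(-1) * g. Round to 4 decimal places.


Step 1: H is diagonal, so H^(-1) * g = [-0.3908, 0.6964].
Step 2: g^T H^(-1) g = sum_i g_i^2 / H_ii
  = (-2.345)^2/6 + (7.6603)^2/11
  = 0.9165 + 5.3346 = 6.2511
Step 3: Objective decrease = 0.5 * g^T H^(-1) g = 3.1255


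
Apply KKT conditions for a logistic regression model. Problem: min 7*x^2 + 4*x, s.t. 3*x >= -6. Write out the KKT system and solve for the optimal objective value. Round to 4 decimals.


Step 1: Try lambda = 0 (constraint inactive).
Stationarity: 2*7*x + 4 = 0
x* = -4/(2*7) = -2/7 = -0.2857 (rounded; the exact value -2/7 is used below)
Check constraint: 3*-0.2857 = -0.8571 >= -6 -- satisfied.
Step 2: Compute optimal value.
f(x*) = 7*(-2/7)^2 + 4*(-2/7) = -0.5714


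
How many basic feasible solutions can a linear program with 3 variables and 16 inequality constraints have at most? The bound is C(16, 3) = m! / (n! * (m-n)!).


Each vertex corresponds to some choice of n active constraints out of m, so the number of vertices is at most C(m, n) = m! / (n!(m-n)!).
m = 16, n = 3
Numerator: 16 * 15 * 14
Denominator: 3! = 6
C(16, 3) = 560


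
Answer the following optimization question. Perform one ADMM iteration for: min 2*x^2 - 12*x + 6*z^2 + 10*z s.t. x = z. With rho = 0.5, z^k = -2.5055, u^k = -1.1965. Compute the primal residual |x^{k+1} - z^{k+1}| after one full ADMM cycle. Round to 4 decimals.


ADMM iteration with rho = 0.5, z^k = -2.5055, u^k = -1.1965
Step 1: x-update.
Minimize 2*x^2 - 12*x + (0.5/2)*(x + 2.5055 - 1.1965)^2
FOC: (2*2 + 0.5)*x = 12 + 0.5*(-2.5055 + 1.1965)
x^{k+1} = 2.5212
Step 2: z-update.
Minimize 6*z^2 + 10*z + (0.5/2)*(2.5212 - z - 1.1965)^2
FOC: (2*6 + 0.5)*z = -10 + 0.5*(2.5212 - 1.1965)
z^{k+1} = -0.747
Step 3: u-update.
u^{k+1} = -1.1965 + 2.5212 + 0.747 = 2.0717
Step 4: Primal residual = |2.5212 + 0.747| = 3.2682


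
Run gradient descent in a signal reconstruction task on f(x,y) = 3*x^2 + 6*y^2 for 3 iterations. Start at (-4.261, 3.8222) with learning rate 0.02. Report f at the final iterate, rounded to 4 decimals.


Gradient descent on f(x,y) = 3*x^2 + 6*y^2.
Starting point: (-4.261, 3.8222), alpha = 0.02
Step 1: grad_x = 2*3*-4.261 = -25.566, grad_y = 2*6*3.8222 = 45.8664
  x_1 = -4.261 - 0.02*-25.566 = -3.7497
  y_1 = 3.8222 - 0.02*45.8664 = 2.9049
Step 2: grad_x = 2*3*-3.7497 = -22.4981, grad_y = 2*6*2.9049 = 34.8585
  x_2 = -3.7497 - 0.02*-22.4981 = -3.2997
  y_2 = 2.9049 - 0.02*34.8585 = 2.2077
Step 3: grad_x = 2*3*-3.2997 = -19.7983, grad_y = 2*6*2.2077 = 26.4924
  x_3 = -3.2997 - 0.02*-19.7983 = -2.9038
  y_3 = 2.2077 - 0.02*26.4924 = 1.6779
f(-2.9038, 1.6779) = 3*(-2.9038)^2 + 6*1.6779^2 = 42.1865


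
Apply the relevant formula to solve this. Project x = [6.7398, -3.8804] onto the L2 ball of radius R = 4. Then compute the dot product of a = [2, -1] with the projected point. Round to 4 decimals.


Step 1: Compute ||x|| (intermediates to 6 decimals).
||x|| = sqrt(6.7398^2 + (-3.8804)^2) = 7.777044
Step 2: Project.
Since ||x|| > R, scale = R/||x|| = 4/7.777044 = 0.514334, proj(x) = scale * x
proj(x) = [3.466508, -1.995822]
Step 3: Dot product.
a^T * proj(x) = 2*3.466508 - 1*(-1.995822) = 8.9288


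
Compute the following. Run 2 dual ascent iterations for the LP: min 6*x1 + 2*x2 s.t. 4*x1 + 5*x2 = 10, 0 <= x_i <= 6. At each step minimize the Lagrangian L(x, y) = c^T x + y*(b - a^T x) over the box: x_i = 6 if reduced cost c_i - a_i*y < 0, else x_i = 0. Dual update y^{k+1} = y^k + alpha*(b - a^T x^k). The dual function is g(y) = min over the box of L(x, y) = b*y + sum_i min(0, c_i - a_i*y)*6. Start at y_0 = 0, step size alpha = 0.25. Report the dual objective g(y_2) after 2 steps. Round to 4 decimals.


Dual ascent for LP: min 6*x1 + 2*x2, 4*x1 + 5*x2 = 10, 0 <= x_i <= 6
Step 1: y^k = 0.0, reduced costs: (6.0, 2.0)
  x^k = (0.0, 0.0), subgradient = b - a^T x = 10.0
  y^{k+1} = 0.0 + 0.25*10.0 = 2.5
Step 2: y^k = 2.5, reduced costs: (-4.0, -10.5)
  x^k = (6.0, 6.0), subgradient = b - a^T x = -44.0
  y^{k+1} = 2.5 + 0.25*-44.0 = -8.5
Dual objective at y_2 = -8.5: reduced costs (40.0, 44.5), box minimizer x = (0.0, 0.0)
g(y_2) = b*y + (c1 - a1*y)*x1 + (c2 - a2*y)*x2 = 10*(-8.5) + 40.0*0.0 + 44.5*0.0 = -85.0 + 0.0 + 0.0 = -85.0


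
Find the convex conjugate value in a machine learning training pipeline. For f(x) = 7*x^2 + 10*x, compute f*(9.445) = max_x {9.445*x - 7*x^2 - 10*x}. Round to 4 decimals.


f*(y) = sup_x {y*x - a*x^2 - b*x} = sup_x {(y-b)*x - a*x^2}
FOC: (y - b) - 2a*x = 0 => x* = (y - b)/(2a)
x* = (9.445 - 10)/(2*7) = -0.0396
f*(9.445) = (y-b)^2/(4a) = (9.445 - 10)^2/(4*7)
= 0.308/28 = 0.011


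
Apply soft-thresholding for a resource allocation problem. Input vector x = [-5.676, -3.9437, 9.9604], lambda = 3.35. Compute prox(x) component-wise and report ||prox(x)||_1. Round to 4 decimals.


Soft-thresholding with lambda = 3.35:
prox(-5.676) = sign(-5.676)*max(|-5.676| - 3.35, 0) = -2.326
prox(-3.9437) = sign(-3.9437)*max(|-3.9437| - 3.35, 0) = -0.5937
prox(9.9604) = sign(9.9604)*max(|9.9604| - 3.35, 0) = 6.6104
prox(x) = [-2.326, -0.5937, 6.6104]
||prox(x)||_1 = 2.326 + 0.5937 + 6.6104 = 9.5301


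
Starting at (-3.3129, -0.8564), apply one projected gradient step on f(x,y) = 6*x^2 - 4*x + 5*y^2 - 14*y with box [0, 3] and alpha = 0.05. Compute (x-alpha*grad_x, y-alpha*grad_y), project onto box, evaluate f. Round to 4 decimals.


Step 1: Compute gradient at (-3.3129, -0.8564).
grad_x = 2*6*-3.3129 - 4 = -43.7548
grad_y = 2*5*-0.8564 - 14 = -22.564
Step 2: Gradient step.
x_raw = -3.3129 - 0.05*-43.7548 = -1.1252
y_raw = -0.8564 - 0.05*-22.564 = 0.2718
Step 3: Project onto [0, 3].
x_proj = clip(-1.1252) = 0.0
y_proj = clip(0.2718) = 0.2718
Step 4: Evaluate f.
f(0.0, 0.2718) = -3.4358
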